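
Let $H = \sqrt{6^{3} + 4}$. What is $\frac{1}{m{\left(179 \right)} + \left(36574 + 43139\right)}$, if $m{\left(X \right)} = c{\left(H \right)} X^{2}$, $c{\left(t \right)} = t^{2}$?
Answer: $\frac{1}{7128733} \approx 1.4028 \cdot 10^{-7}$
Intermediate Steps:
$H = 2 \sqrt{55}$ ($H = \sqrt{216 + 4} = \sqrt{220} = 2 \sqrt{55} \approx 14.832$)
$m{\left(X \right)} = 220 X^{2}$ ($m{\left(X \right)} = \left(2 \sqrt{55}\right)^{2} X^{2} = 220 X^{2}$)
$\frac{1}{m{\left(179 \right)} + \left(36574 + 43139\right)} = \frac{1}{220 \cdot 179^{2} + \left(36574 + 43139\right)} = \frac{1}{220 \cdot 32041 + 79713} = \frac{1}{7049020 + 79713} = \frac{1}{7128733}$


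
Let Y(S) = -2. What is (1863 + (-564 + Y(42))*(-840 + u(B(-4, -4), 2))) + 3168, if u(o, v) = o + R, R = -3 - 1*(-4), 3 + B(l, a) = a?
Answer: 483867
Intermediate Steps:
B(l, a) = -3 + a
R = 1 (R = -3 + 4 = 1)
u(o, v) = 1 + o (u(o, v) = o + 1 = 1 + o)
(1863 + (-564 + Y(42))*(-840 + u(B(-4, -4), 2))) + 3168 = (1863 + (-564 - 2)*(-840 + (1 + (-3 - 4)))) + 3168 = (1863 - 566*(-840 + (1 - 7))) + 3168 = (1863 - 566*(-840 - 6)) + 3168 = (1863 - 566*(-846)) + 3168 = (1863 + 478836) + 3168 = 480699 + 3168 = 483867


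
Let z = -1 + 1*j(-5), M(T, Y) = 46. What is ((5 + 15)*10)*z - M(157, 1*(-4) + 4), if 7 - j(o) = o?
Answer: 2154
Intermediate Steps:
j(o) = 7 - o
z = 11 (z = -1 + 1*(7 - 1*(-5)) = -1 + 1*(7 + 5) = -1 + 1*12 = -1 + 12 = 11)
((5 + 15)*10)*z - M(157, 1*(-4) + 4) = ((5 + 15)*10)*11 - 1*46 = (20*10)*11 - 46 = 200*11 - 46 = 2200 - 46 = 2154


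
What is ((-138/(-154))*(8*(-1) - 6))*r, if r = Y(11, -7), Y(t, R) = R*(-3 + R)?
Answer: -9660/11 ≈ -878.18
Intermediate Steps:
r = 70 (r = -7*(-3 - 7) = -7*(-10) = 70)
((-138/(-154))*(8*(-1) - 6))*r = ((-138/(-154))*(8*(-1) - 6))*70 = ((-138*(-1/154))*(-8 - 6))*70 = ((69/77)*(-14))*70 = -138/11*70 = -9660/11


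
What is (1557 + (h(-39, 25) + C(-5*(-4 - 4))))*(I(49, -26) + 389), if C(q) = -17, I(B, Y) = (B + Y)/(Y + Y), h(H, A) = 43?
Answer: 31984515/52 ≈ 6.1509e+5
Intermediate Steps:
I(B, Y) = (B + Y)/(2*Y) (I(B, Y) = (B + Y)/((2*Y)) = (B + Y)*(1/(2*Y)) = (B + Y)/(2*Y))
(1557 + (h(-39, 25) + C(-5*(-4 - 4))))*(I(49, -26) + 389) = (1557 + (43 - 17))*((½)*(49 - 26)/(-26) + 389) = (1557 + 26)*((½)*(-1/26)*23 + 389) = 1583*(-23/52 + 389) = 1583*(20205/52) = 31984515/52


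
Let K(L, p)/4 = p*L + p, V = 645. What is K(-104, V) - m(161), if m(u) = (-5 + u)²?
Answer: -290076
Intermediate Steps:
K(L, p) = 4*p + 4*L*p (K(L, p) = 4*(p*L + p) = 4*(L*p + p) = 4*(p + L*p) = 4*p + 4*L*p)
K(-104, V) - m(161) = 4*645*(1 - 104) - (-5 + 161)² = 4*645*(-103) - 1*156² = -265740 - 1*24336 = -265740 - 24336 = -290076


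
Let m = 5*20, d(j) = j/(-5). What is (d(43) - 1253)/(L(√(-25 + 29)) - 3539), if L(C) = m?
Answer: 332/905 ≈ 0.36685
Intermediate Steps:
d(j) = -j/5 (d(j) = j*(-⅕) = -j/5)
m = 100
L(C) = 100
(d(43) - 1253)/(L(√(-25 + 29)) - 3539) = (-⅕*43 - 1253)/(100 - 3539) = (-43/5 - 1253)/(-3439) = -6308/5*(-1/3439) = 332/905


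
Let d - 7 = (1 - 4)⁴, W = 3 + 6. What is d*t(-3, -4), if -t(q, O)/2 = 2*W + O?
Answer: -2464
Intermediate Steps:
W = 9
t(q, O) = -36 - 2*O (t(q, O) = -2*(2*9 + O) = -2*(18 + O) = -36 - 2*O)
d = 88 (d = 7 + (1 - 4)⁴ = 7 + (-3)⁴ = 7 + 81 = 88)
d*t(-3, -4) = 88*(-36 - 2*(-4)) = 88*(-36 + 8) = 88*(-28) = -2464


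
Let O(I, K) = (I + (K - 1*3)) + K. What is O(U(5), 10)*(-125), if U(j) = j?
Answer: -2750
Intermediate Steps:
O(I, K) = -3 + I + 2*K (O(I, K) = (I + (K - 3)) + K = (I + (-3 + K)) + K = (-3 + I + K) + K = -3 + I + 2*K)
O(U(5), 10)*(-125) = (-3 + 5 + 2*10)*(-125) = (-3 + 5 + 20)*(-125) = 22*(-125) = -2750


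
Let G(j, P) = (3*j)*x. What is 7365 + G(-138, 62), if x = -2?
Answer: 8193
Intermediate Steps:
G(j, P) = -6*j (G(j, P) = (3*j)*(-2) = -6*j)
7365 + G(-138, 62) = 7365 - 6*(-138) = 7365 + 828 = 8193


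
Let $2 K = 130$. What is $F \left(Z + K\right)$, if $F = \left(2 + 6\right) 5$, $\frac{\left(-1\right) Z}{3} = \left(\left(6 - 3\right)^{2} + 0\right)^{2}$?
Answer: $-7120$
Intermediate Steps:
$Z = -243$ ($Z = - 3 \left(\left(6 - 3\right)^{2} + 0\right)^{2} = - 3 \left(3^{2} + 0\right)^{2} = - 3 \left(9 + 0\right)^{2} = - 3 \cdot 9^{2} = \left(-3\right) 81 = -243$)
$K = 65$ ($K = \frac{1}{2} \cdot 130 = 65$)
$F = 40$ ($F = 8 \cdot 5 = 40$)
$F \left(Z + K\right) = 40 \left(-243 + 65\right) = 40 \left(-178\right) = -7120$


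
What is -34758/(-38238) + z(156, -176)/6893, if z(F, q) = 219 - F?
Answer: 40332648/43929089 ≈ 0.91813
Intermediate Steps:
-34758/(-38238) + z(156, -176)/6893 = -34758/(-38238) + (219 - 1*156)/6893 = -34758*(-1/38238) + (219 - 156)*(1/6893) = 5793/6373 + 63*(1/6893) = 5793/6373 + 63/6893 = 40332648/43929089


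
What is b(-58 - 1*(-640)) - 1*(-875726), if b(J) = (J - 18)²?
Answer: 1193822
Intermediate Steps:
b(J) = (-18 + J)²
b(-58 - 1*(-640)) - 1*(-875726) = (-18 + (-58 - 1*(-640)))² - 1*(-875726) = (-18 + (-58 + 640))² + 875726 = (-18 + 582)² + 875726 = 564² + 875726 = 318096 + 875726 = 1193822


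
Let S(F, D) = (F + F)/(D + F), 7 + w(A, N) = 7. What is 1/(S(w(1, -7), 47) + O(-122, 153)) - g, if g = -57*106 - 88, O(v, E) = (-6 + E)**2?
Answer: 132463171/21609 ≈ 6130.0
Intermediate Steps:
w(A, N) = 0 (w(A, N) = -7 + 7 = 0)
S(F, D) = 2*F/(D + F) (S(F, D) = (2*F)/(D + F) = 2*F/(D + F))
g = -6130 (g = -6042 - 88 = -6130)
1/(S(w(1, -7), 47) + O(-122, 153)) - g = 1/(2*0/(47 + 0) + (-6 + 153)**2) - 1*(-6130) = 1/(2*0/47 + 147**2) + 6130 = 1/(2*0*(1/47) + 21609) + 6130 = 1/(0 + 21609) + 6130 = 1/21609 + 6130 = 132463171/21609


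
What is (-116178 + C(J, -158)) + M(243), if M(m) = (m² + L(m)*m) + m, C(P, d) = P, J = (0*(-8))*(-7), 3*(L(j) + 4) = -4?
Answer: -58182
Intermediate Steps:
L(j) = -16/3 (L(j) = -4 + (⅓)*(-4) = -4 - 4/3 = -16/3)
J = 0 (J = 0*(-7) = 0)
M(m) = m² - 13*m/3 (M(m) = (m² - 16*m/3) + m = m² - 13*m/3)
(-116178 + C(J, -158)) + M(243) = (-116178 + 0) + (⅓)*243*(-13 + 3*243) = -116178 + (⅓)*243*(-13 + 729) = -116178 + (⅓)*243*716 = -116178 + 57996 = -58182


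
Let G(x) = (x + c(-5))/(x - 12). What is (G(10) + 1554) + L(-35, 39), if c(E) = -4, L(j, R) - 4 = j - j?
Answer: 1555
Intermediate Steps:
L(j, R) = 4 (L(j, R) = 4 + (j - j) = 4 + 0 = 4)
G(x) = (-4 + x)/(-12 + x) (G(x) = (x - 4)/(x - 12) = (-4 + x)/(-12 + x))
(G(10) + 1554) + L(-35, 39) = ((-4 + 10)/(-12 + 10) + 1554) + 4 = (6/(-2) + 1554) + 4 = (-1/2*6 + 1554) + 4 = (-3 + 1554) + 4 = 1551 + 4 = 1555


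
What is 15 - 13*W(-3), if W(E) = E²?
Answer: -102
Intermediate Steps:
15 - 13*W(-3) = 15 - 13*(-3)² = 15 - 13*9 = 15 - 117 = -102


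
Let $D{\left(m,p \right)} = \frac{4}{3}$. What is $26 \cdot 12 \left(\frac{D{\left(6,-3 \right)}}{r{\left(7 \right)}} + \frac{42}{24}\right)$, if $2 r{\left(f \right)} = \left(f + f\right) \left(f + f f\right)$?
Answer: $\frac{26806}{49} \approx 547.06$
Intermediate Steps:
$r{\left(f \right)} = f \left(f + f^{2}\right)$ ($r{\left(f \right)} = \frac{\left(f + f\right) \left(f + f f\right)}{2} = \frac{2 f \left(f + f^{2}\right)}{2} = f \left(f + f^{2}\right)$)
$D{\left(m,p \right)} = \frac{4}{3}$ ($D{\left(m,p \right)} = 4 \cdot \frac{1}{3} = \frac{4}{3}$)
$26 \cdot 12 \left(\frac{D{\left(6,-3 \right)}}{r{\left(7 \right)}} + \frac{42}{24}\right) = 26 \cdot 12 \left(\frac{4}{3 \cdot 7^{2} \left(1 + 7\right)} + \frac{42}{24}\right) = 312 \left(\frac{4}{3 \cdot 49 \cdot 8} + 42 \cdot \frac{1}{24}\right) = 312 \left(\frac{4}{3 \cdot 392} + \frac{7}{4}\right) = 312 \left(\frac{4}{3} \cdot \frac{1}{392} + \frac{7}{4}\right) = 312 \left(\frac{1}{294} + \frac{7}{4}\right) = 312 \cdot \frac{1031}{588} = \frac{26806}{49}$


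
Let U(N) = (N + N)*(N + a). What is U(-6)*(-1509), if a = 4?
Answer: -36216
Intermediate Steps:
U(N) = 2*N*(4 + N) (U(N) = (N + N)*(N + 4) = (2*N)*(4 + N) = 2*N*(4 + N))
U(-6)*(-1509) = (2*(-6)*(4 - 6))*(-1509) = (2*(-6)*(-2))*(-1509) = 24*(-1509) = -36216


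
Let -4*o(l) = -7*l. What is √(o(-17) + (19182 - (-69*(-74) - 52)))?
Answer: √56393/2 ≈ 118.74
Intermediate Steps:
o(l) = 7*l/4 (o(l) = -(-7)*l/4 = 7*l/4)
√(o(-17) + (19182 - (-69*(-74) - 52))) = √((7/4)*(-17) + (19182 - (-69*(-74) - 52))) = √(-119/4 + (19182 - (5106 - 52))) = √(-119/4 + (19182 - 1*5054)) = √(-119/4 + (19182 - 5054)) = √(-119/4 + 14128) = √(56393/4) = √56393/2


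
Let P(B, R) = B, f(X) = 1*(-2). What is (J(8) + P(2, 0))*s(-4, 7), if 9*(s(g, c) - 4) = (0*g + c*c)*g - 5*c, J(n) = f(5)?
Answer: 0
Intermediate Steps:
f(X) = -2
J(n) = -2
s(g, c) = 4 - 5*c/9 + g*c**2/9 (s(g, c) = 4 + ((0*g + c*c)*g - 5*c)/9 = 4 + ((0 + c**2)*g - 5*c)/9 = 4 + (c**2*g - 5*c)/9 = 4 + (g*c**2 - 5*c)/9 = 4 + (-5*c + g*c**2)/9 = 4 + (-5*c/9 + g*c**2/9) = 4 - 5*c/9 + g*c**2/9)
(J(8) + P(2, 0))*s(-4, 7) = (-2 + 2)*(4 - 5/9*7 + (1/9)*(-4)*7**2) = 0*(4 - 35/9 + (1/9)*(-4)*49) = 0*(4 - 35/9 - 196/9) = 0*(-65/3) = 0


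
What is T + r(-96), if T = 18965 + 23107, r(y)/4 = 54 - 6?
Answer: 42264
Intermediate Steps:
r(y) = 192 (r(y) = 4*(54 - 6) = 4*48 = 192)
T = 42072
T + r(-96) = 42072 + 192 = 42264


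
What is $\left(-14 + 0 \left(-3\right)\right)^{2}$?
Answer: $196$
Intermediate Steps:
$\left(-14 + 0 \left(-3\right)\right)^{2} = \left(-14 + 0\right)^{2} = \left(-14\right)^{2} = 196$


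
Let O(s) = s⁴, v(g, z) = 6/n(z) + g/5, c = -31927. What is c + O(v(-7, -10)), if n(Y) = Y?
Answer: -31911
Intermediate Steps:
v(g, z) = 6/z + g/5
c + O(v(-7, -10)) = -31927 + (6/(-10) + (⅕)*(-7))⁴ = -31927 + (6*(-⅒) - 7/5)⁴ = -31927 + (-⅗ - 7/5)⁴ = -31927 + (-2)⁴ = -31927 + 16 = -31911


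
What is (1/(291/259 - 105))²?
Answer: 67081/723825216 ≈ 9.2676e-5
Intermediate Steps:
(1/(291/259 - 105))² = (1/(-26904/259))² = (-259/26904)² = 67081/723825216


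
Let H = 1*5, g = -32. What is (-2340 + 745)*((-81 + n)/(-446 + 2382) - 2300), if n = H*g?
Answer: 645690945/176 ≈ 3.6687e+6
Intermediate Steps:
H = 5
n = -160 (n = 5*(-32) = -160)
(-2340 + 745)*((-81 + n)/(-446 + 2382) - 2300) = (-2340 + 745)*((-81 - 160)/(-446 + 2382) - 2300) = -1595*(-241/1936 - 2300) = -1595*(-4453041/1936) = 645690945/176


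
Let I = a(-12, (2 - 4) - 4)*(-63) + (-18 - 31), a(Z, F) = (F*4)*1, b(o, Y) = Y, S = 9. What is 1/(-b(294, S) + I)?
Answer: 1/1454 ≈ 0.00068776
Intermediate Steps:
a(Z, F) = 4*F (a(Z, F) = (4*F)*1 = 4*F)
I = 1463 (I = (4*((2 - 4) - 4))*(-63) + (-18 - 31) = (4*(-2 - 4))*(-63) - 49 = (4*(-6))*(-63) - 49 = -24*(-63) - 49 = 1512 - 49 = 1463)
1/(-b(294, S) + I) = 1/(-1*9 + 1463) = 1/(-9 + 1463) = 1/1454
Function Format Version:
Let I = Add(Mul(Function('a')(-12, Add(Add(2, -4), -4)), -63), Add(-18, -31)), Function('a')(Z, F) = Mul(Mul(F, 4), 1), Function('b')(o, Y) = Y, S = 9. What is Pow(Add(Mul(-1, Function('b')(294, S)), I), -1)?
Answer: Rational(1, 1454) ≈ 0.00068776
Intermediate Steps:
Function('a')(Z, F) = Mul(4, F) (Function('a')(Z, F) = Mul(Mul(4, F), 1) = Mul(4, F))
I = 1463 (I = Add(Mul(Mul(4, Add(Add(2, -4), -4)), -63), Add(-18, -31)) = Add(Mul(Mul(4, Add(-2, -4)), -63), -49) = Add(Mul(Mul(4, -6), -63), -49) = Add(Mul(-24, -63), -49) = Add(1512, -49) = 1463)
Pow(Add(Mul(-1, Function('b')(294, S)), I), -1) = Pow(Add(Mul(-1, 9), 1463), -1) = Pow(Add(-9, 1463), -1) = Pow(1454, -1) = Rational(1, 1454)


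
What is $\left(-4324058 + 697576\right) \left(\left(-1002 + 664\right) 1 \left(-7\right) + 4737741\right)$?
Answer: $-17189912713574$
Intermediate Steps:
$\left(-4324058 + 697576\right) \left(\left(-1002 + 664\right) 1 \left(-7\right) + 4737741\right) = - 3626482 \left(\left(-338\right) \left(-7\right) + 4737741\right) = - 3626482 \left(2366 + 4737741\right) = \left(-3626482\right) 4740107 = -17189912713574$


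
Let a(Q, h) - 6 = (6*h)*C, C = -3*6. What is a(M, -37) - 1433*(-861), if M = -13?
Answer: 1237815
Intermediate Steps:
C = -18
a(Q, h) = 6 - 108*h (a(Q, h) = 6 + (6*h)*(-18) = 6 - 108*h)
a(M, -37) - 1433*(-861) = (6 - 108*(-37)) - 1433*(-861) = (6 + 3996) + 1233813 = 4002 + 1233813 = 1237815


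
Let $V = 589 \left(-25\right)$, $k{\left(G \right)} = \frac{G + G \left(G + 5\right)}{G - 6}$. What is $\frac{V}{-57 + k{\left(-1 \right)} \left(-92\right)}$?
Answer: $\frac{103075}{859} \approx 119.99$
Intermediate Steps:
$k{\left(G \right)} = \frac{G + G \left(5 + G\right)}{-6 + G}$
$V = -14725$
$\frac{V}{-57 + k{\left(-1 \right)} \left(-92\right)} = - \frac{14725}{-57 + - \frac{6 - 1}{-6 - 1} \left(-92\right)} = - \frac{14725}{-57 + \left(-1\right) \frac{1}{-7} \cdot 5 \left(-92\right)} = - \frac{14725}{-57 + \left(-1\right) \left(- \frac{1}{7}\right) 5 \left(-92\right)} = - \frac{14725}{-57 + \frac{5}{7} \left(-92\right)} = - \frac{14725}{-57 - \frac{460}{7}} = - \frac{14725}{- \frac{859}{7}} = \left(-14725\right) \left(- \frac{7}{859}\right) = \frac{103075}{859}$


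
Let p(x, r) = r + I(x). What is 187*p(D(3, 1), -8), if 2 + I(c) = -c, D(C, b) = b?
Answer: -2057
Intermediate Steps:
I(c) = -2 - c
p(x, r) = -2 + r - x (p(x, r) = r + (-2 - x) = -2 + r - x)
187*p(D(3, 1), -8) = 187*(-2 - 8 - 1*1) = 187*(-2 - 8 - 1) = 187*(-11) = -2057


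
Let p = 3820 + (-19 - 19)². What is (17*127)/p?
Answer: 2159/5264 ≈ 0.41014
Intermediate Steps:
p = 5264 (p = 3820 + (-38)² = 3820 + 1444 = 5264)
(17*127)/p = (17*127)/5264 = 2159*(1/5264) = 2159/5264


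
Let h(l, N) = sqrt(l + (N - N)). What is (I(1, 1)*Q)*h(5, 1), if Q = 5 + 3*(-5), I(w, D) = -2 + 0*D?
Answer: 20*sqrt(5) ≈ 44.721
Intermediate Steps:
h(l, N) = sqrt(l) (h(l, N) = sqrt(l + 0) = sqrt(l))
I(w, D) = -2 (I(w, D) = -2 + 0 = -2)
Q = -10 (Q = 5 - 15 = -10)
(I(1, 1)*Q)*h(5, 1) = (-2*(-10))*sqrt(5) = 20*sqrt(5)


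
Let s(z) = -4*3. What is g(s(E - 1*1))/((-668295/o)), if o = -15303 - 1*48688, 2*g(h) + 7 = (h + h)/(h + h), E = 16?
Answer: -63991/222765 ≈ -0.28726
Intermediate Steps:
s(z) = -12
g(h) = -3 (g(h) = -7/2 + ((h + h)/(h + h))/2 = -7/2 + ((2*h)/((2*h)))/2 = -7/2 + ((2*h)*(1/(2*h)))/2 = -7/2 + (1/2)*1 = -7/2 + 1/2 = -3)
o = -63991 (o = -15303 - 48688 = -63991)
g(s(E - 1*1))/((-668295/o)) = -3/((-668295/(-63991))) = -3/((-668295*(-1/63991))) = -3/668295/63991 = -3*63991/668295 = -63991/222765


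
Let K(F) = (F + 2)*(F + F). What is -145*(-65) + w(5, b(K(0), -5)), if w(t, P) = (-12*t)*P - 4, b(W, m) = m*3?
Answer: 10321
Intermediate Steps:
K(F) = 2*F*(2 + F) (K(F) = (2 + F)*(2*F) = 2*F*(2 + F))
b(W, m) = 3*m
w(t, P) = -4 - 12*P*t (w(t, P) = -12*P*t - 4 = -4 - 12*P*t)
-145*(-65) + w(5, b(K(0), -5)) = -145*(-65) + (-4 - 12*3*(-5)*5) = 9425 + (-4 - 12*(-15)*5) = 9425 + (-4 + 900) = 9425 + 896 = 10321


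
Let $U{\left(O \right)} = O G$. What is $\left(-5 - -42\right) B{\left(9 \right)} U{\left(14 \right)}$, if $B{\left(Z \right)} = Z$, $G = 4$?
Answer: $18648$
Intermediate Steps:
$U{\left(O \right)} = 4 O$ ($U{\left(O \right)} = O 4 = 4 O$)
$\left(-5 - -42\right) B{\left(9 \right)} U{\left(14 \right)} = \left(-5 - -42\right) 9 \cdot 4 \cdot 14 = \left(-5 + 42\right) 9 \cdot 56 = 37 \cdot 9 \cdot 56 = 333 \cdot 56 = 18648$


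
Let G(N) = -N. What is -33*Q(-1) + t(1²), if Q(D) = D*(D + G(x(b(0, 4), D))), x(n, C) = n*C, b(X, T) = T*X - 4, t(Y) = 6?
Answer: -159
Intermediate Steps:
b(X, T) = -4 + T*X
x(n, C) = C*n
Q(D) = 5*D² (Q(D) = D*(D - D*(-4 + 4*0)) = D*(D - D*(-4 + 0)) = D*(D - D*(-4)) = D*(D - (-4)*D) = D*(D + 4*D) = D*(5*D) = 5*D²)
-33*Q(-1) + t(1²) = -165*(-1)² + 6 = -165 + 6 = -159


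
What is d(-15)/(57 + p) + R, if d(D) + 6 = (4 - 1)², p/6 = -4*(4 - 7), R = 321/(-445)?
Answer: -13358/19135 ≈ -0.69809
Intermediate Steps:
R = -321/445 (R = 321*(-1/445) = -321/445 ≈ -0.72135)
p = 72 (p = 6*(-4*(4 - 7)) = 6*(-4*(-3)) = 6*12 = 72)
d(D) = 3 (d(D) = -6 + (4 - 1)² = -6 + 3² = -6 + 9 = 3)
d(-15)/(57 + p) + R = 3/(57 + 72) - 321/445 = 3/129 - 321/445 = (1/129)*3 - 321/445 = 1/43 - 321/445 = -13358/19135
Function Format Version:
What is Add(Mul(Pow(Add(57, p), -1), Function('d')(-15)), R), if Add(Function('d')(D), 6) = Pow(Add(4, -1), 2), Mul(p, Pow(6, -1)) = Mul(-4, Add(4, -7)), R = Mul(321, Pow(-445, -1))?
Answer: Rational(-13358, 19135) ≈ -0.69809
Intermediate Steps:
R = Rational(-321, 445) (R = Mul(321, Rational(-1, 445)) = Rational(-321, 445) ≈ -0.72135)
p = 72 (p = Mul(6, Mul(-4, Add(4, -7))) = Mul(6, Mul(-4, -3)) = Mul(6, 12) = 72)
Function('d')(D) = 3 (Function('d')(D) = Add(-6, Pow(Add(4, -1), 2)) = Add(-6, Pow(3, 2)) = Add(-6, 9) = 3)
Add(Mul(Pow(Add(57, p), -1), Function('d')(-15)), R) = Add(Mul(Pow(Add(57, 72), -1), 3), Rational(-321, 445)) = Add(Mul(Pow(129, -1), 3), Rational(-321, 445)) = Add(Mul(Rational(1, 129), 3), Rational(-321, 445)) = Add(Rational(1, 43), Rational(-321, 445)) = Rational(-13358, 19135)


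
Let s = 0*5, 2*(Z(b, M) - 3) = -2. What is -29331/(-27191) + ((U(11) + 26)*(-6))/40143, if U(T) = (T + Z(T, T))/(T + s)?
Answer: 4300999003/4002270481 ≈ 1.0746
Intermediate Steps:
Z(b, M) = 2 (Z(b, M) = 3 + (½)*(-2) = 3 - 1 = 2)
s = 0
U(T) = (2 + T)/T (U(T) = (T + 2)/(T + 0) = (2 + T)/T)
-29331/(-27191) + ((U(11) + 26)*(-6))/40143 = -29331/(-27191) + (((2 + 11)/11 + 26)*(-6))/40143 = -29331*(-1/27191) + (((1/11)*13 + 26)*(-6))*(1/40143) = 29331/27191 + ((13/11 + 26)*(-6))*(1/40143) = 29331/27191 + ((299/11)*(-6))*(1/40143) = 29331/27191 - 1794/11*1/40143 = 29331/27191 - 598/147191 = 4300999003/4002270481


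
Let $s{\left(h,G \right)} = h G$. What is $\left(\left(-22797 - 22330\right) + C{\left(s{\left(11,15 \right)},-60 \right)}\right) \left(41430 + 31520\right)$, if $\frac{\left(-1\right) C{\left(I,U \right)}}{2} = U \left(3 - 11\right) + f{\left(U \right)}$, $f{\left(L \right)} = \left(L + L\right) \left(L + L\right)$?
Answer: $-5463006650$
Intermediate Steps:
$s{\left(h,G \right)} = G h$
$f{\left(L \right)} = 4 L^{2}$ ($f{\left(L \right)} = 2 L 2 L = 4 L^{2}$)
$C{\left(I,U \right)} = - 8 U^{2} + 16 U$ ($C{\left(I,U \right)} = - 2 \left(U \left(3 - 11\right) + 4 U^{2}\right) = - 2 \left(U \left(-8\right) + 4 U^{2}\right) = - 2 \left(- 8 U + 4 U^{2}\right) = - 8 U^{2} + 16 U$)
$\left(\left(-22797 - 22330\right) + C{\left(s{\left(11,15 \right)},-60 \right)}\right) \left(41430 + 31520\right) = \left(\left(-22797 - 22330\right) + 8 \left(-60\right) \left(2 - -60\right)\right) \left(41430 + 31520\right) = \left(-45127 + 8 \left(-60\right) \left(2 + 60\right)\right) 72950 = \left(-45127 + 8 \left(-60\right) 62\right) 72950 = \left(-45127 - 29760\right) 72950 = \left(-74887\right) 72950 = -5463006650$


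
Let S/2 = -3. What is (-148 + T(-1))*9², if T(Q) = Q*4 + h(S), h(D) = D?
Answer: -12798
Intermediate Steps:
S = -6 (S = 2*(-3) = -6)
T(Q) = -6 + 4*Q (T(Q) = Q*4 - 6 = 4*Q - 6 = -6 + 4*Q)
(-148 + T(-1))*9² = (-148 + (-6 + 4*(-1)))*9² = (-148 + (-6 - 4))*81 = (-148 - 10)*81 = -158*81 = -12798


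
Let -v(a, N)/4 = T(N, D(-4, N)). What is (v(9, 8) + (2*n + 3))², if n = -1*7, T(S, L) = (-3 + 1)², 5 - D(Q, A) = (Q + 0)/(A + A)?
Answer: 729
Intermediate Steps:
D(Q, A) = 5 - Q/(2*A) (D(Q, A) = 5 - (Q + 0)/(A + A) = 5 - Q/(2*A))
T(S, L) = 4 (T(S, L) = (-2)² = 4)
v(a, N) = -16 (v(a, N) = -4*4 = -16)
n = -7
(v(9, 8) + (2*n + 3))² = (-16 + (2*(-7) + 3))² = (-16 + (-14 + 3))² = (-16 - 11)² = (-27)² = 729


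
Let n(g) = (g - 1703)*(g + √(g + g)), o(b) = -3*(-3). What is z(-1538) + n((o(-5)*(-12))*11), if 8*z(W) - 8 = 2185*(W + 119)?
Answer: 24375557/8 - 17346*I*√66 ≈ 3.0469e+6 - 1.4092e+5*I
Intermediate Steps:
o(b) = 9
n(g) = (-1703 + g)*(g + √2*√g) (n(g) = (-1703 + g)*(g + √(2*g)) = (-1703 + g)*(g + √2*√g))
z(W) = 260023/8 + 2185*W/8 (z(W) = 1 + (2185*(W + 119))/8 = 1 + (2185*(119 + W))/8 = 1 + (260015 + 2185*W)/8 = 1 + (260015/8 + 2185*W/8) = 260023/8 + 2185*W/8)
z(-1538) + n((o(-5)*(-12))*11) = (260023/8 + (2185/8)*(-1538)) + (((9*(-12))*11)² - 1703*9*(-12)*11 + √2*((9*(-12))*11)^(3/2) - 1703*√2*√((9*(-12))*11)) = (260023/8 - 1680265/4) + ((-108*11)² - (-183924)*11 + √2*(-108*11)^(3/2) - 1703*√2*√(-108*11)) = -3100507/8 + ((-1188)² - 1703*(-1188) + √2*(-1188)^(3/2) - 1703*√2*√(-1188)) = -3100507/8 + (1411344 + 2023164 + √2*(-7128*I*√33) - 1703*√2*6*I*√33) = -3100507/8 + (1411344 + 2023164 - 7128*I*√66 - 10218*I*√66) = -3100507/8 + (3434508 - 17346*I*√66) = 24375557/8 - 17346*I*√66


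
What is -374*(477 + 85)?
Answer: -210188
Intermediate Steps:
-374*(477 + 85) = -374*562 = -210188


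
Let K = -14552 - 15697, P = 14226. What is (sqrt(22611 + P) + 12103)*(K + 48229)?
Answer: 217611940 + 53940*sqrt(4093) ≈ 2.2106e+8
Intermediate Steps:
K = -30249
(sqrt(22611 + P) + 12103)*(K + 48229) = (sqrt(22611 + 14226) + 12103)*(-30249 + 48229) = (sqrt(36837) + 12103)*17980 = (3*sqrt(4093) + 12103)*17980 = (12103 + 3*sqrt(4093))*17980 = 217611940 + 53940*sqrt(4093)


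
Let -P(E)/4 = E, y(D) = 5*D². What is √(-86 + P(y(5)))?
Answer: I*√586 ≈ 24.207*I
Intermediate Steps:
P(E) = -4*E
√(-86 + P(y(5))) = √(-86 - 20*5²) = √(-86 - 20*25) = √(-86 - 4*125) = √(-86 - 500) = √(-586) = I*√586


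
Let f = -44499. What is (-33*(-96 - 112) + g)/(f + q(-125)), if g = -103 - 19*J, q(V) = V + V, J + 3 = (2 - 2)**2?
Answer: -6818/44749 ≈ -0.15236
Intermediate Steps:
J = -3 (J = -3 + (2 - 2)**2 = -3 + 0**2 = -3 + 0 = -3)
q(V) = 2*V
g = -46 (g = -103 - 19*(-3) = -103 + 57 = -46)
(-33*(-96 - 112) + g)/(f + q(-125)) = (-33*(-96 - 112) - 46)/(-44499 + 2*(-125)) = (-33*(-208) - 46)/(-44499 - 250) = (6864 - 46)/(-44749) = 6818*(-1/44749) = -6818/44749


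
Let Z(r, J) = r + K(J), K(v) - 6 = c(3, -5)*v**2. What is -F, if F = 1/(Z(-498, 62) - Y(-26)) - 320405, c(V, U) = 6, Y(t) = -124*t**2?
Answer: 34089810379/106396 ≈ 3.2041e+5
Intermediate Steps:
K(v) = 6 + 6*v**2
Z(r, J) = 6 + r + 6*J**2 (Z(r, J) = r + (6 + 6*J**2) = 6 + r + 6*J**2)
F = -34089810379/106396 (F = 1/((6 - 498 + 6*62**2) - (-124)*(-26)**2) - 320405 = 1/((6 - 498 + 6*3844) - (-124)*676) - 320405 = 1/((6 - 498 + 23064) - 1*(-83824)) - 320405 = 1/(22572 + 83824) - 320405 = 1/106396 - 320405 = -34089810379/106396 ≈ -3.2041e+5)
-F = -1*(-34089810379/106396) = 34089810379/106396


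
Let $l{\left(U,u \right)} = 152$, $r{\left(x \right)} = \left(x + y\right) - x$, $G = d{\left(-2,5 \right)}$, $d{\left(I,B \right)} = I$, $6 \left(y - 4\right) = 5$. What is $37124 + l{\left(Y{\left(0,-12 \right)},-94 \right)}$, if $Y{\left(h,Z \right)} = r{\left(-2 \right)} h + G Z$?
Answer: $37276$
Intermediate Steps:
$y = \frac{29}{6}$ ($y = 4 + \frac{1}{6} \cdot 5 = 4 + \frac{5}{6} = \frac{29}{6} \approx 4.8333$)
$G = -2$
$r{\left(x \right)} = \frac{29}{6}$ ($r{\left(x \right)} = \left(x + \frac{29}{6}\right) - x = \left(\frac{29}{6} + x\right) - x = \frac{29}{6}$)
$Y{\left(h,Z \right)} = - 2 Z + \frac{29 h}{6}$ ($Y{\left(h,Z \right)} = \frac{29 h}{6} - 2 Z = - 2 Z + \frac{29 h}{6}$)
$37124 + l{\left(Y{\left(0,-12 \right)},-94 \right)} = 37124 + 152 = 37276$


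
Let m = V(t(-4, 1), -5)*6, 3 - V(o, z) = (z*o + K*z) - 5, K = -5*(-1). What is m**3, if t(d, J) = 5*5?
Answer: 851971392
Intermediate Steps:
K = 5
t(d, J) = 25
V(o, z) = 8 - 5*z - o*z (V(o, z) = 3 - ((z*o + 5*z) - 5) = 3 - ((o*z + 5*z) - 5) = 3 - ((5*z + o*z) - 5) = 3 - (-5 + 5*z + o*z) = 3 + (5 - 5*z - o*z) = 8 - 5*z - o*z)
m = 948 (m = (8 - 5*(-5) - 1*25*(-5))*6 = (8 + 25 + 125)*6 = 158*6 = 948)
m**3 = 948**3 = 851971392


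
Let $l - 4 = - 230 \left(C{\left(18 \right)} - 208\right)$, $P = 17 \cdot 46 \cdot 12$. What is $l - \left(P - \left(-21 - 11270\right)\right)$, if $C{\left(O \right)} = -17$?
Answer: $31079$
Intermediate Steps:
$P = 9384$ ($P = 782 \cdot 12 = 9384$)
$l = 51754$ ($l = 4 - 230 \left(-17 - 208\right) = 4 - -51750 = 4 + 51750 = 51754$)
$l - \left(P - \left(-21 - 11270\right)\right) = 51754 - \left(9384 - \left(-21 - 11270\right)\right) = 51754 - \left(9384 - -11291\right) = 51754 - \left(9384 + 11291\right) = 51754 - 20675 = 31079$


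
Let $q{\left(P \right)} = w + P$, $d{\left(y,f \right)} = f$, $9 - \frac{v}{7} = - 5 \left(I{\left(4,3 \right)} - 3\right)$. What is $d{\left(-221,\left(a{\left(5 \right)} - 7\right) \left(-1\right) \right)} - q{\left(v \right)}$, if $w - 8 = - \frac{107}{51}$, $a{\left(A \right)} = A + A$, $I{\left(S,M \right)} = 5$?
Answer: $- \frac{7237}{51} \approx -141.9$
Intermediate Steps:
$a{\left(A \right)} = 2 A$
$w = \frac{301}{51}$ ($w = 8 - \frac{107}{51} = \frac{301}{51} \approx 5.902$)
$v = 133$ ($v = 63 - 7 \left(- 5 \left(5 - 3\right)\right) = 63 - 7 \left(\left(-5\right) 2\right) = 63 - -70 = 63 + 70 = 133$)
$q{\left(P \right)} = \frac{301}{51} + P$
$d{\left(-221,\left(a{\left(5 \right)} - 7\right) \left(-1\right) \right)} - q{\left(v \right)} = \left(2 \cdot 5 - 7\right) \left(-1\right) - \left(\frac{301}{51} + 133\right) = \left(10 - 7\right) \left(-1\right) - \frac{7084}{51} = 3 \left(-1\right) - \frac{7084}{51} = -3 - \frac{7084}{51} = - \frac{7237}{51}$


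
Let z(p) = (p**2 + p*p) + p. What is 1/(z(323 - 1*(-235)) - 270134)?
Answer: 1/353152 ≈ 2.8316e-6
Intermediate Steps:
z(p) = p + 2*p**2 (z(p) = (p**2 + p**2) + p = 2*p**2 + p = p + 2*p**2)
1/(z(323 - 1*(-235)) - 270134) = 1/((323 - 1*(-235))*(1 + 2*(323 - 1*(-235))) - 270134) = 1/((323 + 235)*(1 + 2*(323 + 235)) - 270134) = 1/(558*(1 + 2*558) - 270134) = 1/(558*(1 + 1116) - 270134) = 1/(558*1117 - 270134) = 1/(623286 - 270134) = 1/353152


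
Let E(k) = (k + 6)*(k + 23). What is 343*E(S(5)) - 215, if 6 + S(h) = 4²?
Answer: 180889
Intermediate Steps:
S(h) = 10 (S(h) = -6 + 4² = -6 + 16 = 10)
E(k) = (6 + k)*(23 + k)
343*E(S(5)) - 215 = 343*(138 + 10² + 29*10) - 215 = 343*(138 + 100 + 290) - 215 = 343*528 - 215 = 181104 - 215 = 180889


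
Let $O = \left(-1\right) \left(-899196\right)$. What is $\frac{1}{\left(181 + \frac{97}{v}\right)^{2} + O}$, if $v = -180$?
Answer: $\frac{32400}{30189095689} \approx 1.0732 \cdot 10^{-6}$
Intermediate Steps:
$O = 899196$
$\frac{1}{\left(181 + \frac{97}{v}\right)^{2} + O} = \frac{1}{\left(181 + \frac{97}{-180}\right)^{2} + 899196} = \frac{1}{\left(181 + 97 \left(- \frac{1}{180}\right)\right)^{2} + 899196} = \frac{1}{\left(181 - \frac{97}{180}\right)^{2} + 899196} = \frac{1}{\left(\frac{32483}{180}\right)^{2} + 899196} = \frac{1}{\frac{1055145289}{32400} + 899196} = \frac{1}{\frac{30189095689}{32400}} = \frac{32400}{30189095689}$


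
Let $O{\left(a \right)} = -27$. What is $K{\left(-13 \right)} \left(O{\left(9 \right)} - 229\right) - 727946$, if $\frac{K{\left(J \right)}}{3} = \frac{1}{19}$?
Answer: $- \frac{13831742}{19} \approx -7.2799 \cdot 10^{5}$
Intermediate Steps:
$K{\left(J \right)} = \frac{3}{19}$
$K{\left(-13 \right)} \left(O{\left(9 \right)} - 229\right) - 727946 = \frac{3 \left(-27 - 229\right)}{19} - 727946 = \frac{3}{19} \left(-256\right) - 727946 = - \frac{768}{19} - 727946 = - \frac{13831742}{19}$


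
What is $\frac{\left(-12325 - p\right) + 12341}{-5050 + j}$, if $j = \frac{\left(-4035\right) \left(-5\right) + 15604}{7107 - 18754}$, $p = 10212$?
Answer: $\frac{118752812}{58853129} \approx 2.0178$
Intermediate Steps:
$j = - \frac{35779}{11647}$ ($j = \frac{20175 + 15604}{-11647} = 35779 \left(- \frac{1}{11647}\right) = - \frac{35779}{11647} \approx -3.0719$)
$\frac{\left(-12325 - p\right) + 12341}{-5050 + j} = \frac{\left(-12325 - 10212\right) + 12341}{-5050 - \frac{35779}{11647}} = \frac{\left(-12325 - 10212\right) + 12341}{- \frac{58853129}{11647}} = \left(-22537 + 12341\right) \left(- \frac{11647}{58853129}\right) = \left(-10196\right) \left(- \frac{11647}{58853129}\right) = \frac{118752812}{58853129}$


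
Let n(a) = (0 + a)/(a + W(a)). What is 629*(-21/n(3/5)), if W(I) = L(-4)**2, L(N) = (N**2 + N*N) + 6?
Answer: -31802869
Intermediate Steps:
L(N) = 6 + 2*N**2 (L(N) = (N**2 + N**2) + 6 = 2*N**2 + 6 = 6 + 2*N**2)
W(I) = 1444 (W(I) = (6 + 2*(-4)**2)**2 = (6 + 2*16)**2 = (6 + 32)**2 = 38**2 = 1444)
n(a) = a/(1444 + a) (n(a) = (0 + a)/(a + 1444) = a/(1444 + a))
629*(-21/n(3/5)) = 629*(-21/((3/5)/(1444 + 3/5))) = 629*(-21/((3*(1/5))/(1444 + 3*(1/5)))) = 629*(-21/(3/(5*(1444 + 3/5)))) = 629*(-21/(3/(5*(7223/5)))) = 629*(-21/((3/5)*(5/7223))) = 629*(-21/3/7223) = 629*(-21*7223/3) = 629*(-50561) = -31802869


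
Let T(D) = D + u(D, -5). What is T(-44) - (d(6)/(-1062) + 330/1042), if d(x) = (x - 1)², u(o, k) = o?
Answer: -48852781/553302 ≈ -88.293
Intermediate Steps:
d(x) = (-1 + x)²
T(D) = 2*D (T(D) = D + D = 2*D)
T(-44) - (d(6)/(-1062) + 330/1042) = 2*(-44) - ((-1 + 6)²/(-1062) + 330/1042) = -88 - (5²*(-1/1062) + 330*(1/1042)) = -88 - (25*(-1/1062) + 165/521) = -88 - (-25/1062 + 165/521) = -88 - 1*162205/553302 = -88 - 162205/553302 = -48852781/553302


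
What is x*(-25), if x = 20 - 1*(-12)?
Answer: -800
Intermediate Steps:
x = 32 (x = 20 + 12 = 32)
x*(-25) = 32*(-25) = -800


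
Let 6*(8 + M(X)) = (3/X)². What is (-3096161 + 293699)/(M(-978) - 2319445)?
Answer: 1787006709072/1479013122167 ≈ 1.2082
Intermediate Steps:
M(X) = -8 + 3/(2*X²) (M(X) = -8 + (3/X)²/6 = -8 + (9/X²)/6 = -8 + 3/(2*X²))
(-3096161 + 293699)/(M(-978) - 2319445) = (-3096161 + 293699)/((-8 + (3/2)/(-978)²) - 2319445) = -2802462/((-8 + (3/2)*(1/956484)) - 2319445) = -2802462/((-8 + 1/637656) - 2319445) = -2802462/(-5101247/637656 - 2319445) = -2802462/(-1479013122167/637656) = -2802462*(-637656/1479013122167) = 1787006709072/1479013122167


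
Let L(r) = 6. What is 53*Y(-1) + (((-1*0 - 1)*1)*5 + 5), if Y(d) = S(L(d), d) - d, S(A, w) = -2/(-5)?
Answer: 371/5 ≈ 74.200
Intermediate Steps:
S(A, w) = 2/5 (S(A, w) = -2*(-1/5) = 2/5)
Y(d) = 2/5 - d
53*Y(-1) + (((-1*0 - 1)*1)*5 + 5) = 53*(2/5 - 1*(-1)) + (((-1*0 - 1)*1)*5 + 5) = 53*(2/5 + 1) + (((0 - 1)*1)*5 + 5) = 53*(7/5) + (-1*1*5 + 5) = 371/5 + (-1*5 + 5) = 371/5 + (-5 + 5) = 371/5 + 0 = 371/5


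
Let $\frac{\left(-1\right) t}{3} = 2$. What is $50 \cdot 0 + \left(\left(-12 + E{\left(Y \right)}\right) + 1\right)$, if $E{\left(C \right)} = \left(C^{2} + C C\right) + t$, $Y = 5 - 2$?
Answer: $1$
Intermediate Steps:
$Y = 3$ ($Y = 5 - 2 = 3$)
$t = -6$ ($t = \left(-3\right) 2 = -6$)
$E{\left(C \right)} = -6 + 2 C^{2}$ ($E{\left(C \right)} = \left(C^{2} + C C\right) - 6 = \left(C^{2} + C^{2}\right) - 6 = 2 C^{2} - 6 = -6 + 2 C^{2}$)
$50 \cdot 0 + \left(\left(-12 + E{\left(Y \right)}\right) + 1\right) = 50 \cdot 0 + \left(\left(-12 - \left(6 - 2 \cdot 3^{2}\right)\right) + 1\right) = 0 + \left(\left(-12 + \left(-6 + 2 \cdot 9\right)\right) + 1\right) = 0 + \left(\left(-12 + \left(-6 + 18\right)\right) + 1\right) = 0 + \left(\left(-12 + 12\right) + 1\right) = 0 + \left(0 + 1\right) = 0 + 1 = 1$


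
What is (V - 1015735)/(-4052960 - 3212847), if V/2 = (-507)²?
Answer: 501637/7265807 ≈ 0.069041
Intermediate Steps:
V = 514098 (V = 2*(-507)² = 2*257049 = 514098)
(V - 1015735)/(-4052960 - 3212847) = (514098 - 1015735)/(-4052960 - 3212847) = -501637/(-7265807) = -501637*(-1/7265807) = 501637/7265807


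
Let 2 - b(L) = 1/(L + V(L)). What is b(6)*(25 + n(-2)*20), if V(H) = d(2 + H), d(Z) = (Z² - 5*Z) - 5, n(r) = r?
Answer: -147/5 ≈ -29.400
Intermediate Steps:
d(Z) = -5 + Z² - 5*Z
V(H) = -15 + (2 + H)² - 5*H (V(H) = -5 + (2 + H)² - 5*(2 + H) = -5 + (2 + H)² + (-10 - 5*H) = -15 + (2 + H)² - 5*H)
b(L) = 2 - 1/(-11 + L²) (b(L) = 2 - 1/(L + (-11 + L² - L)) = 2 - 1/(-11 + L²))
b(6)*(25 + n(-2)*20) = ((-23 + 2*6²)/(-11 + 6²))*(25 - 2*20) = ((-23 + 2*36)/(-11 + 36))*(25 - 40) = ((-23 + 72)/25)*(-15) = ((1/25)*49)*(-15) = (49/25)*(-15) = -147/5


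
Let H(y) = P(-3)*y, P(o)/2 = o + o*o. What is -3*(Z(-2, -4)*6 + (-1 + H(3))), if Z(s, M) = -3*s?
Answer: -213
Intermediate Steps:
P(o) = 2*o + 2*o² (P(o) = 2*(o + o*o) = 2*(o + o²) = 2*o + 2*o²)
H(y) = 12*y (H(y) = (2*(-3)*(1 - 3))*y = (2*(-3)*(-2))*y = 12*y)
-3*(Z(-2, -4)*6 + (-1 + H(3))) = -3*(-3*(-2)*6 + (-1 + 12*3)) = -3*(6*6 + (-1 + 36)) = -3*(36 + 35) = -3*71 = -213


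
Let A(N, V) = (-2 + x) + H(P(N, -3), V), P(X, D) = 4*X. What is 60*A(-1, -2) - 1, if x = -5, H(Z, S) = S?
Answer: -541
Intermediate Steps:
A(N, V) = -7 + V (A(N, V) = (-2 - 5) + V = -7 + V)
60*A(-1, -2) - 1 = 60*(-7 - 2) - 1 = 60*(-9) - 1 = -540 - 1 = -541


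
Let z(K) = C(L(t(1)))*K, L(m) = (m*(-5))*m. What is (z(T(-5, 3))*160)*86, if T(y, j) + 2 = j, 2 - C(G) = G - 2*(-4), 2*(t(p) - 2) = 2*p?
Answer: 536640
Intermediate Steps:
t(p) = 2 + p (t(p) = 2 + (2*p)/2 = 2 + p)
L(m) = -5*m**2 (L(m) = (-5*m)*m = -5*m**2)
C(G) = -6 - G (C(G) = 2 - (G - 2*(-4)) = 2 - (G + 8) = 2 - (8 + G) = 2 + (-8 - G) = -6 - G)
T(y, j) = -2 + j
z(K) = 39*K (z(K) = (-6 - (-5)*(2 + 1)**2)*K = (-6 - (-5)*3**2)*K = (-6 - (-5)*9)*K = (-6 - 1*(-45))*K = (-6 + 45)*K = 39*K)
(z(T(-5, 3))*160)*86 = ((39*(-2 + 3))*160)*86 = ((39*1)*160)*86 = (39*160)*86 = 6240*86 = 536640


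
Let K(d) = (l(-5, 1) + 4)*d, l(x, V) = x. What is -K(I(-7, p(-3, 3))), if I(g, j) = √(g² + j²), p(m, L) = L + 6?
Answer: √130 ≈ 11.402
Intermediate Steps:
p(m, L) = 6 + L
K(d) = -d (K(d) = (-5 + 4)*d = -d)
-K(I(-7, p(-3, 3))) = -(-1)*√((-7)² + (6 + 3)²) = -(-1)*√(49 + 9²) = -(-1)*√(49 + 81) = -(-1)*√130 = √130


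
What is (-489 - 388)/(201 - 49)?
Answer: -877/152 ≈ -5.7697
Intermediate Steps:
(-489 - 388)/(201 - 49) = -877/152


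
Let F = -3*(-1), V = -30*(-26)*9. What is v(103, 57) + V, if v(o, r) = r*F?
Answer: 7191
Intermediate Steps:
V = 7020 (V = 780*9 = 7020)
F = 3
v(o, r) = 3*r (v(o, r) = r*3 = 3*r)
v(103, 57) + V = 3*57 + 7020 = 171 + 7020 = 7191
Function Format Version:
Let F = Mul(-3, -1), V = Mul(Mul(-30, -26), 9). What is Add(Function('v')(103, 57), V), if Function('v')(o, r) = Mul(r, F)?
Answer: 7191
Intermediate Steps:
V = 7020 (V = Mul(780, 9) = 7020)
F = 3
Function('v')(o, r) = Mul(3, r) (Function('v')(o, r) = Mul(r, 3) = Mul(3, r))
Add(Function('v')(103, 57), V) = Add(Mul(3, 57), 7020) = Add(171, 7020) = 7191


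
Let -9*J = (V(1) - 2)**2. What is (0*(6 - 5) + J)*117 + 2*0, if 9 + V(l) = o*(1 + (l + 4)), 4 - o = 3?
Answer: -325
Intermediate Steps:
o = 1 (o = 4 - 1*3 = 4 - 3 = 1)
V(l) = -4 + l (V(l) = -9 + 1*(1 + (l + 4)) = -9 + 1*(1 + (4 + l)) = -9 + 1*(5 + l) = -9 + (5 + l) = -4 + l)
J = -25/9 (J = -((-4 + 1) - 2)**2/9 = -(-3 - 2)**2/9 = -1/9*(-5)**2 = -1/9*25 = -25/9 ≈ -2.7778)
(0*(6 - 5) + J)*117 + 2*0 = (0*(6 - 5) - 25/9)*117 + 2*0 = (0*1 - 25/9)*117 + 0 = (0 - 25/9)*117 + 0 = -25/9*117 + 0 = -325 + 0 = -325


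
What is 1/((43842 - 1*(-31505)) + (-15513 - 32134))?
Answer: 1/27700 ≈ 3.6101e-5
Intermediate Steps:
1/((43842 - 1*(-31505)) + (-15513 - 32134)) = 1/((43842 + 31505) - 47647) = 1/(75347 - 47647) = 1/27700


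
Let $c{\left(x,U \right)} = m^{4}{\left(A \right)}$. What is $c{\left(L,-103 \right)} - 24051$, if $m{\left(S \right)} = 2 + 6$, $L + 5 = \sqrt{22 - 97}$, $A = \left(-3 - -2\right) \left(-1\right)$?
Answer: $-19955$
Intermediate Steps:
$A = 1$ ($A = \left(-3 + 2\right) \left(-1\right) = \left(-1\right) \left(-1\right) = 1$)
$L = -5 + 5 i \sqrt{3}$ ($L = -5 + \sqrt{22 - 97} = -5 + \sqrt{-75} = -5 + 5 i \sqrt{3} \approx -5.0 + 8.6602 i$)
$m{\left(S \right)} = 8$
$c{\left(x,U \right)} = 4096$ ($c{\left(x,U \right)} = 8^{4} = 4096$)
$c{\left(L,-103 \right)} - 24051 = 4096 - 24051 = -19955$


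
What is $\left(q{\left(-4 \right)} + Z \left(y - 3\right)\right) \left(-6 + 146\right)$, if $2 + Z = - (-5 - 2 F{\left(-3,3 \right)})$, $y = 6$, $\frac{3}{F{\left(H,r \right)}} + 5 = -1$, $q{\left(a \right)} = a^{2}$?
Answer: $3080$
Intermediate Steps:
$F{\left(H,r \right)} = - \frac{1}{2}$ ($F{\left(H,r \right)} = \frac{3}{-5 - 1} = \frac{3}{-6} = 3 \left(- \frac{1}{6}\right) = - \frac{1}{2}$)
$Z = 2$ ($Z = -2 - \left(-5 - -1\right) = -2 - \left(-5 + 1\right) = -2 - -4 = -2 + 4 = 2$)
$\left(q{\left(-4 \right)} + Z \left(y - 3\right)\right) \left(-6 + 146\right) = \left(\left(-4\right)^{2} + 2 \left(6 - 3\right)\right) \left(-6 + 146\right) = \left(16 + 2 \left(6 - 3\right)\right) 140 = \left(16 + 2 \cdot 3\right) 140 = \left(16 + 6\right) 140 = 22 \cdot 140 = 3080$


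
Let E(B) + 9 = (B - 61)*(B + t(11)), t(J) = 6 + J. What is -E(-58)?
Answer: -4870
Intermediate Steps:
E(B) = -9 + (-61 + B)*(17 + B) (E(B) = -9 + (B - 61)*(B + (6 + 11)) = -9 + (-61 + B)*(B + 17) = -9 + (-61 + B)*(17 + B))
-E(-58) = -(-1046 + (-58)² - 44*(-58)) = -(-1046 + 3364 + 2552) = -1*4870 = -4870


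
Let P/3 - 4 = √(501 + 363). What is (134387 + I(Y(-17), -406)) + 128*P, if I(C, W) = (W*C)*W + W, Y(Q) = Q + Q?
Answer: -5468907 + 4608*√6 ≈ -5.4576e+6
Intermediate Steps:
Y(Q) = 2*Q
P = 12 + 36*√6 (P = 12 + 3*√(501 + 363) = 12 + 3*√864 = 12 + 3*(12*√6) = 12 + 36*√6 ≈ 100.18)
I(C, W) = W + C*W² (I(C, W) = (C*W)*W + W = C*W² + W = W + C*W²)
(134387 + I(Y(-17), -406)) + 128*P = (134387 - 406*(1 + (2*(-17))*(-406))) + 128*(12 + 36*√6) = (134387 - 406*(1 - 34*(-406))) + (1536 + 4608*√6) = (134387 - 406*(1 + 13804)) + (1536 + 4608*√6) = (134387 - 406*13805) + (1536 + 4608*√6) = (134387 - 5604830) + (1536 + 4608*√6) = -5470443 + (1536 + 4608*√6) = -5468907 + 4608*√6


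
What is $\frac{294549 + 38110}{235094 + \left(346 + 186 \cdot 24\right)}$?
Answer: $\frac{332659}{239904} \approx 1.3866$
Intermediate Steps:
$\frac{294549 + 38110}{235094 + \left(346 + 186 \cdot 24\right)} = \frac{332659}{235094 + \left(346 + 4464\right)} = \frac{332659}{235094 + 4810} = \frac{332659}{239904}$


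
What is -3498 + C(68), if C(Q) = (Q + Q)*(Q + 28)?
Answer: 9558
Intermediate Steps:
C(Q) = 2*Q*(28 + Q) (C(Q) = (2*Q)*(28 + Q) = 2*Q*(28 + Q))
-3498 + C(68) = -3498 + 2*68*(28 + 68) = -3498 + 2*68*96 = -3498 + 13056 = 9558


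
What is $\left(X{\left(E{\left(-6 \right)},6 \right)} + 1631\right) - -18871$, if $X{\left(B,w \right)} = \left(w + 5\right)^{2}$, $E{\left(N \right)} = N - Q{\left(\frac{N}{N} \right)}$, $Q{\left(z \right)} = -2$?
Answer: $20623$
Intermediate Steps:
$E{\left(N \right)} = 2 + N$ ($E{\left(N \right)} = N - -2 = N + 2 = 2 + N$)
$X{\left(B,w \right)} = \left(5 + w\right)^{2}$
$\left(X{\left(E{\left(-6 \right)},6 \right)} + 1631\right) - -18871 = \left(\left(5 + 6\right)^{2} + 1631\right) - -18871 = \left(11^{2} + 1631\right) + 18871 = \left(121 + 1631\right) + 18871 = 1752 + 18871 = 20623$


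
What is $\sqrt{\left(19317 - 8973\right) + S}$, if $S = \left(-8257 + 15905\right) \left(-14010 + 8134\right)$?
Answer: $2 i \sqrt{11232326} \approx 6702.9 i$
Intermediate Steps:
$S = -44939648$ ($S = 7648 \left(-5876\right) = -44939648$)
$\sqrt{\left(19317 - 8973\right) + S} = \sqrt{\left(19317 - 8973\right) - 44939648} = \sqrt{10344 - 44939648} = \sqrt{-44929304} = 2 i \sqrt{11232326}$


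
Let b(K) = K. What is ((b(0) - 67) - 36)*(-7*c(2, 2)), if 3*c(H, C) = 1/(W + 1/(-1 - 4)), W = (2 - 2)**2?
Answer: -3605/3 ≈ -1201.7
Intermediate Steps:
W = 0 (W = 0**2 = 0)
c(H, C) = -5/3 (c(H, C) = 1/(3*(0 + 1/(-1 - 4))) = 1/(3*(0 + 1/(-5))) = 1/(3*(0 - 1/5)) = 1/(3*(-1/5)) = (1/3)*(-5) = -5/3)
((b(0) - 67) - 36)*(-7*c(2, 2)) = ((0 - 67) - 36)*(-7*(-5/3)) = (-67 - 36)*(35/3) = -103*35/3 = -3605/3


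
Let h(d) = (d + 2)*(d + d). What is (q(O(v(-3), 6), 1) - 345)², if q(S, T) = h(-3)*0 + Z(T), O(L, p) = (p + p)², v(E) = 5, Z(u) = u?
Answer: 118336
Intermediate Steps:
O(L, p) = 4*p² (O(L, p) = (2*p)² = 4*p²)
h(d) = 2*d*(2 + d) (h(d) = (2 + d)*(2*d) = 2*d*(2 + d))
q(S, T) = T (q(S, T) = (2*(-3)*(2 - 3))*0 + T = (2*(-3)*(-1))*0 + T = 6*0 + T = 0 + T = T)
(q(O(v(-3), 6), 1) - 345)² = (1 - 345)² = (-344)² = 118336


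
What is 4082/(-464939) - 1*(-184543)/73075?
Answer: 85502945727/33975417425 ≈ 2.5166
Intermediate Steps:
4082/(-464939) - 1*(-184543)/73075 = 4082*(-1/464939) + 184543*(1/73075) = -4082/464939 + 184543/73075 = 85502945727/33975417425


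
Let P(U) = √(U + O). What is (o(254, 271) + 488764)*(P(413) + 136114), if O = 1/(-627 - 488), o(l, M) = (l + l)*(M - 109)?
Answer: 77729260840 + 342636*√57050090/223 ≈ 7.7741e+10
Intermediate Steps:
o(l, M) = 2*l*(-109 + M) (o(l, M) = (2*l)*(-109 + M) = 2*l*(-109 + M))
O = -1/1115 (O = 1/(-1115) = -1/1115 ≈ -0.00089686)
P(U) = √(-1/1115 + U) (P(U) = √(U - 1/1115) = √(-1/1115 + U))
(o(254, 271) + 488764)*(P(413) + 136114) = (2*254*(-109 + 271) + 488764)*(√(-1115 + 1243225*413)/1115 + 136114) = (2*254*162 + 488764)*(√(-1115 + 513451925)/1115 + 136114) = (82296 + 488764)*(√513450810/1115 + 136114) = 571060*((3*√57050090)/1115 + 136114) = 571060*(3*√57050090/1115 + 136114) = 571060*(136114 + 3*√57050090/1115) = 77729260840 + 342636*√57050090/223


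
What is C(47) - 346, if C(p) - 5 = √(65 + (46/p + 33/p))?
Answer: -341 + √147298/47 ≈ -332.83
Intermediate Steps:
C(p) = 5 + √(65 + 79/p) (C(p) = 5 + √(65 + (46/p + 33/p)) = 5 + √(65 + 79/p))
C(47) - 346 = (5 + √(65 + 79/47)) - 346 = (5 + √(3134/47)) - 346 = (5 + √147298/47) - 346 = -341 + √147298/47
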